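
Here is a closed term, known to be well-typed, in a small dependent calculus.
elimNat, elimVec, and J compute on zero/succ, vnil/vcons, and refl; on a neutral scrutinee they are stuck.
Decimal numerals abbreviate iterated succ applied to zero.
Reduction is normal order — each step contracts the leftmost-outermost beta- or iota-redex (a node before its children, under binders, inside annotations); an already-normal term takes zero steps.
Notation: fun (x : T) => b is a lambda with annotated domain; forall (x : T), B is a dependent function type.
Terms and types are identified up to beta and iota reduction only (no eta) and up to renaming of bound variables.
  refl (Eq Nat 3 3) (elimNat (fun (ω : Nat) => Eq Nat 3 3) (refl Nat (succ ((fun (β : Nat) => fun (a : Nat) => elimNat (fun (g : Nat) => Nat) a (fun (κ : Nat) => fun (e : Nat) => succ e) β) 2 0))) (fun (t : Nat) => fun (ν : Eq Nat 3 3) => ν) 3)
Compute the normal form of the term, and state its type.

resulting normal form:
  refl (Eq Nat 3 3) (refl Nat 3)
the term's type:
  Eq (Eq Nat 3 3) (refl Nat 3) (refl Nat 3)
observation: the first redex contracted is an elimNat iota-redex; the normal form is reached in 19 normal-order steps.


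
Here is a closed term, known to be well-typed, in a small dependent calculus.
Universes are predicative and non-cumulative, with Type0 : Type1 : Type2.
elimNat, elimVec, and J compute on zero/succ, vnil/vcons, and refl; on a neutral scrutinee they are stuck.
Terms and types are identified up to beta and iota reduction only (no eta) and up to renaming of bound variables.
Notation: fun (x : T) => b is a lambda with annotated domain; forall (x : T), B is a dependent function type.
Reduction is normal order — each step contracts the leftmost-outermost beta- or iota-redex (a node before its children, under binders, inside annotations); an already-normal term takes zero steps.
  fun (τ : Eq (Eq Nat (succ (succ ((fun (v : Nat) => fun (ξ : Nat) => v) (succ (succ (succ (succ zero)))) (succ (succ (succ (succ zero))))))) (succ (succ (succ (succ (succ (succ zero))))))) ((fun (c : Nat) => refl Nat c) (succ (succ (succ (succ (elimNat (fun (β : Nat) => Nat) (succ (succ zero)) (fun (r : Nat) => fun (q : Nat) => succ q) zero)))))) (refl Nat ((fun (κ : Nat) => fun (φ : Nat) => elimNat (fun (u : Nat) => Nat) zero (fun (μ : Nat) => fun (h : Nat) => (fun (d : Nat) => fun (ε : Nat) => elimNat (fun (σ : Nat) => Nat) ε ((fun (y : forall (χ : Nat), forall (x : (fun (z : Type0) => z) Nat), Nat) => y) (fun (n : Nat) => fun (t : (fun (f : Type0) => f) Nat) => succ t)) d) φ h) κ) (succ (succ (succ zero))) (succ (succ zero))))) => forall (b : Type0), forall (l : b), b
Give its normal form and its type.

normal form:
  fun (τ : Eq (Eq Nat (succ (succ (succ (succ (succ (succ zero)))))) (succ (succ (succ (succ (succ (succ zero))))))) (refl Nat (succ (succ (succ (succ (succ (succ zero))))))) (refl Nat (succ (succ (succ (succ (succ (succ zero)))))))) => forall (v : Type0), forall (ξ : v), v
the term's type:
  forall (τ : Eq (Eq Nat (succ (succ (succ (succ (succ (succ zero)))))) (succ (succ (succ (succ (succ (succ zero))))))) (refl Nat (succ (succ (succ (succ (succ (succ zero))))))) (refl Nat (succ (succ (succ (succ (succ (succ zero)))))))), Type1
observation: the term reaches its normal form after 49 normal-order steps.


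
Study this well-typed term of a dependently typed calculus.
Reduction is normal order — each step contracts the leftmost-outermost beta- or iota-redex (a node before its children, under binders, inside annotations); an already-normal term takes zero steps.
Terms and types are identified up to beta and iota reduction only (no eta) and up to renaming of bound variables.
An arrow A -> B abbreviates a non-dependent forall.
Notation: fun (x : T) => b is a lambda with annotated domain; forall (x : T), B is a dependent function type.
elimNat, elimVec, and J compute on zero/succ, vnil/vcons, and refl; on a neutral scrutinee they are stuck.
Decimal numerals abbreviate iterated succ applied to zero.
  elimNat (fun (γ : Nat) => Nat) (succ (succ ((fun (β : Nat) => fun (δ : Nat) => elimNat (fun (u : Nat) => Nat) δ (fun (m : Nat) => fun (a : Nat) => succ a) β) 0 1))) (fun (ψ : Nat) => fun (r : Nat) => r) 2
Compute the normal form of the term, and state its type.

resulting normal form:
  3
the term's type:
  Nat
observation: the first redex contracted is an elimNat iota-redex; the normal form is reached in 10 normal-order steps.


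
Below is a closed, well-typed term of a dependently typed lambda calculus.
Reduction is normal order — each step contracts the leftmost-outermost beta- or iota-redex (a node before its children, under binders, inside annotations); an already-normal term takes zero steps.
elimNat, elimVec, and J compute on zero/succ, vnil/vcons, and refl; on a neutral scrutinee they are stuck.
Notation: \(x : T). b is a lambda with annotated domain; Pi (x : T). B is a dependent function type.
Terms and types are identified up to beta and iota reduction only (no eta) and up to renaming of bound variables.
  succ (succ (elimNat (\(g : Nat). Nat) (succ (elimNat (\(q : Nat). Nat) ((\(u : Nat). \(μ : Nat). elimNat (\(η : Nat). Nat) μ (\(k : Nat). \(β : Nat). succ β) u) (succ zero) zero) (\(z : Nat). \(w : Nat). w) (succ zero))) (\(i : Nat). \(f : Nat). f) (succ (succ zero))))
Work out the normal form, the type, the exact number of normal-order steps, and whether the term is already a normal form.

reduced normal form:
  succ (succ (succ (succ zero)))
inferred type:
  Nat
normal-order step count: 17
term was already normal: no
first contracted redex: an elimNat iota-redex


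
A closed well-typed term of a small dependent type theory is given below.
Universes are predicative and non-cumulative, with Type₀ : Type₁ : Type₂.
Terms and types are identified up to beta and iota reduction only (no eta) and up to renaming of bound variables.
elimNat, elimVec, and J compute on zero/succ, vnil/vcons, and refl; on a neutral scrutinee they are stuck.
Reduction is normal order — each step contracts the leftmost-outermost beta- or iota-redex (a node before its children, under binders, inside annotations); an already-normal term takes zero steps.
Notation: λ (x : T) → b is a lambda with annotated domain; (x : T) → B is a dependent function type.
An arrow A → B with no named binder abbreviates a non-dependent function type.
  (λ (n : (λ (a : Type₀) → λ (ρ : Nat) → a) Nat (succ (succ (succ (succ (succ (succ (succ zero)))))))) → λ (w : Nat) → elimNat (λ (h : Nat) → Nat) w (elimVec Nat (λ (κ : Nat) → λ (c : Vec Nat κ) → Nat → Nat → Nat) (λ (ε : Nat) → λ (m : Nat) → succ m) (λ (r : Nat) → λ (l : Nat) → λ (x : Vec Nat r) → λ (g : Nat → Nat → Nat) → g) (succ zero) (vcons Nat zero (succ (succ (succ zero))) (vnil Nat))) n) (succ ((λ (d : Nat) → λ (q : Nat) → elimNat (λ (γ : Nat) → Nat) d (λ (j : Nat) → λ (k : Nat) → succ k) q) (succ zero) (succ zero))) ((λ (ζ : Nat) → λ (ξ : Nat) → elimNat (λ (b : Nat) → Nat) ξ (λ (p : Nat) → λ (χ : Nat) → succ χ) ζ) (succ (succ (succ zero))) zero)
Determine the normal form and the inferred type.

resulting normal form:
  succ (succ (succ (succ (succ (succ zero)))))
the term's type:
  Nat


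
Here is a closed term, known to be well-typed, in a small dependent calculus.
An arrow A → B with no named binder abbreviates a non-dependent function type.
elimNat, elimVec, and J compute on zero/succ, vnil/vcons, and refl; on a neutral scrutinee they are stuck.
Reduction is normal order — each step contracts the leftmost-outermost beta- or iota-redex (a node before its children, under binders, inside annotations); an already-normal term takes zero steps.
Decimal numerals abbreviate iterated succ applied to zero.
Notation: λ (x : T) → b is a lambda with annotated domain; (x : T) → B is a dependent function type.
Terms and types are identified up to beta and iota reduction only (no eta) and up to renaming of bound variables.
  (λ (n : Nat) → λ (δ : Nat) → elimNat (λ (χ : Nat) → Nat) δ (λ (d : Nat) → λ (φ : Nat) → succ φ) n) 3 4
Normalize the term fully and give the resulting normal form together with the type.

reduced normal form:
  7
type:
  Nat


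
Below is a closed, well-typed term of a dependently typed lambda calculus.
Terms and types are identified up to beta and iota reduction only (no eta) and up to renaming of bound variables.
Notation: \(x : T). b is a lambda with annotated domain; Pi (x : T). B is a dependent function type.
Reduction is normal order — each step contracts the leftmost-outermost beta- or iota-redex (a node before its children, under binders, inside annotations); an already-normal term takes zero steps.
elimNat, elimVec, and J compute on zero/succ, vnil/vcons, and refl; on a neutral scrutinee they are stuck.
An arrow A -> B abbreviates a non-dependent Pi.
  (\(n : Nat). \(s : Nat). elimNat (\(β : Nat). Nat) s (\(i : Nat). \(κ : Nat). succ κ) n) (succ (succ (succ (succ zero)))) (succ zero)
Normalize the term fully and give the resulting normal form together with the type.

normal form:
  succ (succ (succ (succ (succ zero))))
the term's type:
  Nat


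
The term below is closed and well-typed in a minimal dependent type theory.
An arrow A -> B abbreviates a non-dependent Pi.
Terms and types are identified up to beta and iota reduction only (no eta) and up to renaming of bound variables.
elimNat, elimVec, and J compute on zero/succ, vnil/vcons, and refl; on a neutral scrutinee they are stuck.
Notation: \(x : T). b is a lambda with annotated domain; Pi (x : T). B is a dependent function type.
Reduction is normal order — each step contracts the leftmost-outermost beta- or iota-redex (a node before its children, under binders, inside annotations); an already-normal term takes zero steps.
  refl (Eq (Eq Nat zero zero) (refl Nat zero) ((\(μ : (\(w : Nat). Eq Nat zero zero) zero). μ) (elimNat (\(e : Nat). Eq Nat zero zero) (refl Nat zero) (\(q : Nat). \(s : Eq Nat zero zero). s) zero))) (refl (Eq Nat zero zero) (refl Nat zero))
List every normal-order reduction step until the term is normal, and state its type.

normal-order reduction:
  refl (Eq (Eq Nat zero zero) (refl Nat zero) ((\(μ : (\(w : Nat). Eq Nat zero zero) zero). μ) (elimNat (\(e : Nat). Eq Nat zero zero) (refl Nat zero) (\(q : Nat). \(s : Eq Nat zero zero). s) zero))) (refl (Eq Nat zero zero) (refl Nat zero))
  ~> refl (Eq (Eq Nat zero zero) (refl Nat zero) (elimNat (\(μ : Nat). Eq Nat zero zero) (refl Nat zero) (\(w : Nat). \(e : Eq Nat zero zero). e) zero)) (refl (Eq Nat zero zero) (refl Nat zero))
  ~> refl (Eq (Eq Nat zero zero) (refl Nat zero) (refl Nat zero)) (refl (Eq Nat zero zero) (refl Nat zero))
the term's type:
  Eq (Eq (Eq Nat zero zero) (refl Nat zero) (refl Nat zero)) (refl (Eq Nat zero zero) (refl Nat zero)) (refl (Eq Nat zero zero) (refl Nat zero))


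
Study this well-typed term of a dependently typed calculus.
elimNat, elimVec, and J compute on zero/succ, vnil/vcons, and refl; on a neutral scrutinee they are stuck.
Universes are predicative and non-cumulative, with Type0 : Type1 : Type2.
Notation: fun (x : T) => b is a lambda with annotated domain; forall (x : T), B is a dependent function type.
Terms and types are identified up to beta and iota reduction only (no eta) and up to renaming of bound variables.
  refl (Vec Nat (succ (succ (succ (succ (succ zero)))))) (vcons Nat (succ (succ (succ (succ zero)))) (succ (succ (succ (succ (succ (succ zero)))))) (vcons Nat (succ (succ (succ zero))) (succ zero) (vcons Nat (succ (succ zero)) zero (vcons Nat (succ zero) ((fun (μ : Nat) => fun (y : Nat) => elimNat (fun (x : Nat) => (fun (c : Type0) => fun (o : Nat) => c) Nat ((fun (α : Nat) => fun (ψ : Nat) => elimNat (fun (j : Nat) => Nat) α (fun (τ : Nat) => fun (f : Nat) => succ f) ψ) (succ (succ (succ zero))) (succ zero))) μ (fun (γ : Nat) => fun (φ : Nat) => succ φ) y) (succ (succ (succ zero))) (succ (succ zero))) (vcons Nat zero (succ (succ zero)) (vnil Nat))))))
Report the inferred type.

type:
  Eq (Vec Nat (succ (succ (succ (succ (succ zero)))))) (vcons Nat (succ (succ (succ (succ zero)))) (succ (succ (succ (succ (succ (succ zero)))))) (vcons Nat (succ (succ (succ zero))) (succ zero) (vcons Nat (succ (succ zero)) zero (vcons Nat (succ zero) (succ (succ (succ (succ (succ zero))))) (vcons Nat zero (succ (succ zero)) (vnil Nat)))))) (vcons Nat (succ (succ (succ (succ zero)))) (succ (succ (succ (succ (succ (succ zero)))))) (vcons Nat (succ (succ (succ zero))) (succ zero) (vcons Nat (succ (succ zero)) zero (vcons Nat (succ zero) (succ (succ (succ (succ (succ zero))))) (vcons Nat zero (succ (succ zero)) (vnil Nat))))))


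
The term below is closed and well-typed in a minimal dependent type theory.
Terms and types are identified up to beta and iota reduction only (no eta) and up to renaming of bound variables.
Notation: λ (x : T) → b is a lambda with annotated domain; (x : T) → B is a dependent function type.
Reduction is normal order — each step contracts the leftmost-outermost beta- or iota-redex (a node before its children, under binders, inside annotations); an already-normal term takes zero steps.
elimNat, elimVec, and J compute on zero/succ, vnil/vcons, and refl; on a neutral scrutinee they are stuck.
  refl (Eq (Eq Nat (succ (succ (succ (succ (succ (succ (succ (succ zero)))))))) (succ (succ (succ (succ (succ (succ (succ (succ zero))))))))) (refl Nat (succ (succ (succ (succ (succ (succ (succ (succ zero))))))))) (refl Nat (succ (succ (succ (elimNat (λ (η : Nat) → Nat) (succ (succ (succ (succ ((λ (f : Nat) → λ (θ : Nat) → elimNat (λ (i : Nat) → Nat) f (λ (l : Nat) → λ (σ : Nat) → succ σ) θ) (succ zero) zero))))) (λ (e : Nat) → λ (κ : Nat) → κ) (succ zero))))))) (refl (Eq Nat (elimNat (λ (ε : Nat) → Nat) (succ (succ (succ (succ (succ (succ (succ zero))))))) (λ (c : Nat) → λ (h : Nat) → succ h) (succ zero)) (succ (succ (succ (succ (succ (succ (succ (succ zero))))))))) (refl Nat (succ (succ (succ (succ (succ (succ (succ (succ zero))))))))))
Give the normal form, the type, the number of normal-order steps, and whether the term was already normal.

reduced normal form:
  refl (Eq (Eq Nat (succ (succ (succ (succ (succ (succ (succ (succ zero)))))))) (succ (succ (succ (succ (succ (succ (succ (succ zero))))))))) (refl Nat (succ (succ (succ (succ (succ (succ (succ (succ zero))))))))) (refl Nat (succ (succ (succ (succ (succ (succ (succ (succ zero)))))))))) (refl (Eq Nat (succ (succ (succ (succ (succ (succ (succ (succ zero)))))))) (succ (succ (succ (succ (succ (succ (succ (succ zero))))))))) (refl Nat (succ (succ (succ (succ (succ (succ (succ (succ zero))))))))))
the term's type:
  Eq (Eq (Eq Nat (succ (succ (succ (succ (succ (succ (succ (succ zero)))))))) (succ (succ (succ (succ (succ (succ (succ (succ zero))))))))) (refl Nat (succ (succ (succ (succ (succ (succ (succ (succ zero))))))))) (refl Nat (succ (succ (succ (succ (succ (succ (succ (succ zero)))))))))) (refl (Eq Nat (succ (succ (succ (succ (succ (succ (succ (succ zero)))))))) (succ (succ (succ (succ (succ (succ (succ (succ zero))))))))) (refl Nat (succ (succ (succ (succ (succ (succ (succ (succ zero)))))))))) (refl (Eq Nat (succ (succ (succ (succ (succ (succ (succ (succ zero)))))))) (succ (succ (succ (succ (succ (succ (succ (succ zero))))))))) (refl Nat (succ (succ (succ (succ (succ (succ (succ (succ zero))))))))))
normal-order step count: 11
term was already normal: no
first redex: an elimNat iota-redex


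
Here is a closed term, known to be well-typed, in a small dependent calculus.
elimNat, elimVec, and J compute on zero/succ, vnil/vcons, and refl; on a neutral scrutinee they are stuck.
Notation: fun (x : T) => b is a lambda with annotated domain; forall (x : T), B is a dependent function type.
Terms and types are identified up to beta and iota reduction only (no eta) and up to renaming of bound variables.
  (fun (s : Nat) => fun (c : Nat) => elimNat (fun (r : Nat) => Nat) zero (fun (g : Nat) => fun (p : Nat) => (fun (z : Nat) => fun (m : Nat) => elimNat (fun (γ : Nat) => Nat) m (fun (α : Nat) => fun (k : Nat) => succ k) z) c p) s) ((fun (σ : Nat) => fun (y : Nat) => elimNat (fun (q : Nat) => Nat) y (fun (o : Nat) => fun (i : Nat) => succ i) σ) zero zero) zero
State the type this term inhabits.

inferred type:
  Nat


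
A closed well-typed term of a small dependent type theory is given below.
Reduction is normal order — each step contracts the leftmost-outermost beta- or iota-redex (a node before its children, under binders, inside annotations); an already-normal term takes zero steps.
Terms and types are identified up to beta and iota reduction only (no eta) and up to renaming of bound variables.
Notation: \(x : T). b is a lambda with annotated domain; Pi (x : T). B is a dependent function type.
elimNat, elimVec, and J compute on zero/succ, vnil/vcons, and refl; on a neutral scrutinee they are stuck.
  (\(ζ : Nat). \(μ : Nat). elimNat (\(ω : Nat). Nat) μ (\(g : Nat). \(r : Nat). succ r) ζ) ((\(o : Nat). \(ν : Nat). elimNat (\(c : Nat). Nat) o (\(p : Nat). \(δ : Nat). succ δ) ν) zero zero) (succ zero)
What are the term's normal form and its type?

resulting normal form:
  succ zero
the term's type:
  Nat
observation: the leftmost-outermost redex is a beta-redex, and normalization takes 6 steps.


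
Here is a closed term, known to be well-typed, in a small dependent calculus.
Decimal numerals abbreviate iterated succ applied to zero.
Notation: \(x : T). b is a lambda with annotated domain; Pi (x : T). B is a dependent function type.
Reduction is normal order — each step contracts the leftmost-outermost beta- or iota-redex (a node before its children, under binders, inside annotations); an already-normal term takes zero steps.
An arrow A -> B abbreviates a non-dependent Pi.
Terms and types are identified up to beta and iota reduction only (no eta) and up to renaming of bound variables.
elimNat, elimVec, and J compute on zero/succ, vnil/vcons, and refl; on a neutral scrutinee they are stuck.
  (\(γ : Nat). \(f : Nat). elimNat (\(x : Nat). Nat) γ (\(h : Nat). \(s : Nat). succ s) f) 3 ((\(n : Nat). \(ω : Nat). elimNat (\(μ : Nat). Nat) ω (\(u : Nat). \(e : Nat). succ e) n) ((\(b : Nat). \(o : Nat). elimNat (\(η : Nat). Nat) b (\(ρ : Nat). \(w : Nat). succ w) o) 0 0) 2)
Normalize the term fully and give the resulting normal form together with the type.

resulting normal form:
  5
the term's type:
  Nat


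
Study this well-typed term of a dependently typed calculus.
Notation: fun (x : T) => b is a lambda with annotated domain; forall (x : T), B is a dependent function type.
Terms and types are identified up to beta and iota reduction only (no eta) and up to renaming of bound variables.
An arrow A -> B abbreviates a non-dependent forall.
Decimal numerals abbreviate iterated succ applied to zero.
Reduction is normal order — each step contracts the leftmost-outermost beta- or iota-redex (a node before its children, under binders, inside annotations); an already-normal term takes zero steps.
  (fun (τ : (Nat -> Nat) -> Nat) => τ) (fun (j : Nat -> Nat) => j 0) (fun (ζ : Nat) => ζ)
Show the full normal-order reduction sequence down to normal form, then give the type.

reduction (normal order):
  (fun (τ : (Nat -> Nat) -> Nat) => τ) (fun (j : Nat -> Nat) => j 0) (fun (ζ : Nat) => ζ)
  ~> (fun (τ : Nat -> Nat) => τ 0) (fun (j : Nat) => j)
  ~> (fun (τ : Nat) => τ) 0
  ~> 0
inferred type:
  Nat


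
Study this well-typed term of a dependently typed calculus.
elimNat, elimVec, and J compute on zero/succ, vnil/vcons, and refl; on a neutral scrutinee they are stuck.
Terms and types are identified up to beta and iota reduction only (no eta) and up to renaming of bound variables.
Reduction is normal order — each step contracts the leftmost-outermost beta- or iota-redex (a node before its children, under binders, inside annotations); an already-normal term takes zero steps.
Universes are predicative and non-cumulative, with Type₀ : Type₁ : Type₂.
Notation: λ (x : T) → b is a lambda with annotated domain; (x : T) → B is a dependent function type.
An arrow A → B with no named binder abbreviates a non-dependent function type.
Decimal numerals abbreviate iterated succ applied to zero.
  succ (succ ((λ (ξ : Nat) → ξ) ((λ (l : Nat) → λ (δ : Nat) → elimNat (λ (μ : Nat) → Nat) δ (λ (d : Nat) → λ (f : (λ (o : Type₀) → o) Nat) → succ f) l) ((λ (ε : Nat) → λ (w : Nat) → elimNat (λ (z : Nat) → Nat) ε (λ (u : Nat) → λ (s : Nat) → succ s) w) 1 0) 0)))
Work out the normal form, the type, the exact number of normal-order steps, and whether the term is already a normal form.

resulting normal form:
  3
type:
  Nat
reduction steps (normal order): 11
term was already normal: no
first contracted redex: a beta-redex


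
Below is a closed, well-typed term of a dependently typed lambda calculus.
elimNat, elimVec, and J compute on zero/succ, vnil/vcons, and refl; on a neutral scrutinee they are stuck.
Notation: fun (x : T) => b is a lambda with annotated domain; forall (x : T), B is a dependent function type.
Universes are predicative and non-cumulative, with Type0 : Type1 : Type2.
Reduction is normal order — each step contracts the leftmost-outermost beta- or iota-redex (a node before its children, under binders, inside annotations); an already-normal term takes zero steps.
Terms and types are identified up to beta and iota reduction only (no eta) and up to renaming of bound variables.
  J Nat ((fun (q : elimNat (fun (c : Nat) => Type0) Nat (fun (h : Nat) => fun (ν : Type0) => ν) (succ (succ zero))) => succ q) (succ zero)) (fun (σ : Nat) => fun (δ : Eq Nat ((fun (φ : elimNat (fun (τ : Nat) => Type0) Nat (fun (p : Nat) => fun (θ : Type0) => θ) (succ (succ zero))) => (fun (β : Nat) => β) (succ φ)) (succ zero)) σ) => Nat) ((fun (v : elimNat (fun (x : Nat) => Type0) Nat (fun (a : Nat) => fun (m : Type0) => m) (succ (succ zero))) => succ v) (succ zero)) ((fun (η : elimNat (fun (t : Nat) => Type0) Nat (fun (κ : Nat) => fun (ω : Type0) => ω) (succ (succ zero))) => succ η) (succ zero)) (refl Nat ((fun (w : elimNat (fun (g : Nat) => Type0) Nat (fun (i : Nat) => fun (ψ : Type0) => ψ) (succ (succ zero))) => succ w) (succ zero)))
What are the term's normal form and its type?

normal form:
  succ (succ zero)
type:
  Nat
observation: contracting a J iota-redex first, the term normalizes in 2 steps.


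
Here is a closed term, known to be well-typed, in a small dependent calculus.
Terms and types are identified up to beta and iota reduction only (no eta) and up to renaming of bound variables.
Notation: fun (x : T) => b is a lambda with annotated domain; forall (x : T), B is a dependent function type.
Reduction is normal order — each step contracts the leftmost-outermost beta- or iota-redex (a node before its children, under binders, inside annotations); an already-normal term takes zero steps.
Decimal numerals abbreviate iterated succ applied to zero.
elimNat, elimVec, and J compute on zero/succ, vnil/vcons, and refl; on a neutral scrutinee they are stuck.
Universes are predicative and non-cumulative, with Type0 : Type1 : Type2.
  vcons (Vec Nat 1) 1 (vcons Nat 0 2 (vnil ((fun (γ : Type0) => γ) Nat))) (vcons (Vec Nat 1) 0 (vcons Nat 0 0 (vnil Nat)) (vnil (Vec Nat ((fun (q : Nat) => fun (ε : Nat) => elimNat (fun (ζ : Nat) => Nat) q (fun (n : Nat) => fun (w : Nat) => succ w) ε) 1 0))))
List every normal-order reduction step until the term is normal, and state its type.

normal-order reduction:
  vcons (Vec Nat 1) 1 (vcons Nat 0 2 (vnil ((fun (γ : Type0) => γ) Nat))) (vcons (Vec Nat 1) 0 (vcons Nat 0 0 (vnil Nat)) (vnil (Vec Nat ((fun (q : Nat) => fun (ε : Nat) => elimNat (fun (ζ : Nat) => Nat) q (fun (n : Nat) => fun (w : Nat) => succ w) ε) 1 0))))
  ~> vcons (Vec Nat 1) 1 (vcons Nat 0 2 (vnil Nat)) (vcons (Vec Nat 1) 0 (vcons Nat 0 0 (vnil Nat)) (vnil (Vec Nat ((fun (γ : Nat) => fun (q : Nat) => elimNat (fun (ε : Nat) => Nat) γ (fun (ζ : Nat) => fun (n : Nat) => succ n) q) 1 0))))
  ~> vcons (Vec Nat 1) 1 (vcons Nat 0 2 (vnil Nat)) (vcons (Vec Nat 1) 0 (vcons Nat 0 0 (vnil Nat)) (vnil (Vec Nat ((fun (γ : Nat) => elimNat (fun (q : Nat) => Nat) 1 (fun (ε : Nat) => fun (ζ : Nat) => succ ζ) γ) 0))))
  ~> vcons (Vec Nat 1) 1 (vcons Nat 0 2 (vnil Nat)) (vcons (Vec Nat 1) 0 (vcons Nat 0 0 (vnil Nat)) (vnil (Vec Nat (elimNat (fun (γ : Nat) => Nat) 1 (fun (q : Nat) => fun (ε : Nat) => succ ε) 0))))
  ~> vcons (Vec Nat 1) 1 (vcons Nat 0 2 (vnil Nat)) (vcons (Vec Nat 1) 0 (vcons Nat 0 0 (vnil Nat)) (vnil (Vec Nat 1)))
the term's type:
  Vec (Vec Nat 1) 2


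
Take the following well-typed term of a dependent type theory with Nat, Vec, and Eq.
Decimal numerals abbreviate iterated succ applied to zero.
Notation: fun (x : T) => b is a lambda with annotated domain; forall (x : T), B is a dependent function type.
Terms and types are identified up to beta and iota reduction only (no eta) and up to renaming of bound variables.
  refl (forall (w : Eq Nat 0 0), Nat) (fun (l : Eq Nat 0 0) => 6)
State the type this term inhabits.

type:
  Eq (forall (w : Eq Nat 0 0), Nat) (fun (l : Eq Nat 0 0) => 6) (fun (τ : Eq Nat 0 0) => 6)


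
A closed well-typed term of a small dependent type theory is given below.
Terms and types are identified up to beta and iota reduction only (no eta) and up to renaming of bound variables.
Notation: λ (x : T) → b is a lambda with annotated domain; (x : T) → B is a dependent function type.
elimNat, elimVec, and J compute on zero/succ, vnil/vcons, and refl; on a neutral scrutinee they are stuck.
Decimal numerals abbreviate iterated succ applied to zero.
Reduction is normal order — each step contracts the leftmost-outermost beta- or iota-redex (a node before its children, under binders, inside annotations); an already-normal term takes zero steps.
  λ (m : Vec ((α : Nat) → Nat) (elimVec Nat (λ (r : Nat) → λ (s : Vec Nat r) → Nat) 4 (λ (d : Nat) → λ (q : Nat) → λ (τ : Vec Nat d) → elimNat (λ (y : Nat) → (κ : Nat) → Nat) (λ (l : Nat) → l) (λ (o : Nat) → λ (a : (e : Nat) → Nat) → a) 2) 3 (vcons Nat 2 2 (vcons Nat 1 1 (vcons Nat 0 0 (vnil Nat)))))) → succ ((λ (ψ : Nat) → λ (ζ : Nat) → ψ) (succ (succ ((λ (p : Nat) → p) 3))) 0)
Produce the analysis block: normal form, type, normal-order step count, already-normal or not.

normal form:
  λ (m : Vec ((α : Nat) → Nat) 4) → 6
inferred type:
  (m : Vec ((α : Nat) → Nat) 4) → Nat
steps to reach normal form (normal order): 40
already normal: no
first redex: an elimVec iota-redex


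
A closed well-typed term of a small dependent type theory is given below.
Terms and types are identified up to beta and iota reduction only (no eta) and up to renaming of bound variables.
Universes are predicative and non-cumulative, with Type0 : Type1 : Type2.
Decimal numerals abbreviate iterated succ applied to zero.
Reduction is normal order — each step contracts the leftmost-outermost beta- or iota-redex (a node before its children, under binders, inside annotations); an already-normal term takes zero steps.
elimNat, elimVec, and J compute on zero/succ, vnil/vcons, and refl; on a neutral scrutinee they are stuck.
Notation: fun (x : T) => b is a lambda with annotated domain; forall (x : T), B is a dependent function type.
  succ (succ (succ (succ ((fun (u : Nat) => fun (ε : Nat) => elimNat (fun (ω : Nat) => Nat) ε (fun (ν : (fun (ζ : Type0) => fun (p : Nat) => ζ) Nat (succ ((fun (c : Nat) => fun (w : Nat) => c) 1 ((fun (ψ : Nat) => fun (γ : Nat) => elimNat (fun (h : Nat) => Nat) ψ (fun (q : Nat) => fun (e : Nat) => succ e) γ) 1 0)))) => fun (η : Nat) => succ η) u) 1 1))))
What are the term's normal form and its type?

reduced normal form:
  6
inferred type:
  Nat


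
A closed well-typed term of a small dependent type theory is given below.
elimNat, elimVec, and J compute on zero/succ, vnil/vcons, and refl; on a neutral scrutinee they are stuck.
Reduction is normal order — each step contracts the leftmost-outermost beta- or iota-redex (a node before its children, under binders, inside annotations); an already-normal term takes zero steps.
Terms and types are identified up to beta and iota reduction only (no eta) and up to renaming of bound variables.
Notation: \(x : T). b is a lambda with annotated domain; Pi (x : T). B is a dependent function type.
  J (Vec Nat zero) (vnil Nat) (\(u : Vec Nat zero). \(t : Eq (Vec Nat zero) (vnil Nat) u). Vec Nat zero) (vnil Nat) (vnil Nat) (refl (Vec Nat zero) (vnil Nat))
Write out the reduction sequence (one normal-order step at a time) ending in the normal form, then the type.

reduction (normal order):
  J (Vec Nat zero) (vnil Nat) (\(u : Vec Nat zero). \(t : Eq (Vec Nat zero) (vnil Nat) u). Vec Nat zero) (vnil Nat) (vnil Nat) (refl (Vec Nat zero) (vnil Nat))
  ~> vnil Nat
type:
  Vec Nat zero


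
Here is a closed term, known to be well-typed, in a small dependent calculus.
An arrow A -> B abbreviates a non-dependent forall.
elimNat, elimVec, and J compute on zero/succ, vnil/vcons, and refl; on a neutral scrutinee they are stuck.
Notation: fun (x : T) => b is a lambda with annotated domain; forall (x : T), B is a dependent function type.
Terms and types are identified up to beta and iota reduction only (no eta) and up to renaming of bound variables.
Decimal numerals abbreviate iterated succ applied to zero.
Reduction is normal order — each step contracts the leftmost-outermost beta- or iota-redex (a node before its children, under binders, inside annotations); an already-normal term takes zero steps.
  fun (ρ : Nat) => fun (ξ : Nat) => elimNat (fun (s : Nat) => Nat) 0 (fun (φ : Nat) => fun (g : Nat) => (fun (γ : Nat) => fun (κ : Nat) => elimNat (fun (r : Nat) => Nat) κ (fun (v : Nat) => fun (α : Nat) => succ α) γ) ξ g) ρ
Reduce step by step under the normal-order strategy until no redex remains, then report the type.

normal-order reduction sequence:
  fun (ρ : Nat) => fun (ξ : Nat) => elimNat (fun (s : Nat) => Nat) 0 (fun (φ : Nat) => fun (g : Nat) => (fun (γ : Nat) => fun (κ : Nat) => elimNat (fun (r : Nat) => Nat) κ (fun (v : Nat) => fun (α : Nat) => succ α) γ) ξ g) ρ
  ~> fun (ρ : Nat) => fun (ξ : Nat) => elimNat (fun (s : Nat) => Nat) 0 (fun (φ : Nat) => fun (g : Nat) => (fun (γ : Nat) => elimNat (fun (κ : Nat) => Nat) γ (fun (r : Nat) => fun (v : Nat) => succ v) ξ) g) ρ
  ~> fun (ρ : Nat) => fun (ξ : Nat) => elimNat (fun (s : Nat) => Nat) 0 (fun (φ : Nat) => fun (g : Nat) => elimNat (fun (γ : Nat) => Nat) g (fun (κ : Nat) => fun (r : Nat) => succ r) ξ) ρ
inferred type:
  Nat -> Nat -> Nat


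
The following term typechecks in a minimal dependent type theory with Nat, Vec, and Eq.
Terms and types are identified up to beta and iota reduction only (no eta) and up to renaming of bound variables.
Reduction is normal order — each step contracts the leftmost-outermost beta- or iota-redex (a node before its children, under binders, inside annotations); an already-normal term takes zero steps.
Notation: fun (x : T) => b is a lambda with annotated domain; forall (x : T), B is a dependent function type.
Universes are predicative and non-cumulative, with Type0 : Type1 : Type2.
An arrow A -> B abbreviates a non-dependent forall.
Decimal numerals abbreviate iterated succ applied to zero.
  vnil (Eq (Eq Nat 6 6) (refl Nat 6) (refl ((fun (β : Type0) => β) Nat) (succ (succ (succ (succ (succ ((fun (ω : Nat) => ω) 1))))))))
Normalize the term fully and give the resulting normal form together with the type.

resulting normal form:
  vnil (Eq (Eq Nat 6 6) (refl Nat 6) (refl Nat 6))
type:
  Vec (Eq (Eq Nat 6 6) (refl Nat 6) (refl Nat 6)) 0
observation: 2 normal-order steps separate the term from its normal form.


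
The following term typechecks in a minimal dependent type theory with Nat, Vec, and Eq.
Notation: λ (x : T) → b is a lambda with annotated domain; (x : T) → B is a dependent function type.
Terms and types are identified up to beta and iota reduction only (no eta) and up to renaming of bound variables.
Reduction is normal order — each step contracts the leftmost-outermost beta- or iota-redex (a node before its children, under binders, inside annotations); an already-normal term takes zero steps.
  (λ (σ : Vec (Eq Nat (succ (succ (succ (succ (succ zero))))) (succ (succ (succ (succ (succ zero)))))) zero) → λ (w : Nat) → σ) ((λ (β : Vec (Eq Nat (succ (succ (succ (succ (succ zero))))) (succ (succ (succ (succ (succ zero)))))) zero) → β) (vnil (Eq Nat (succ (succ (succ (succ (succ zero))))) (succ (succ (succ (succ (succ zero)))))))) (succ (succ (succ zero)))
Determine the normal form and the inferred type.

normal form:
  vnil (Eq Nat (succ (succ (succ (succ (succ zero))))) (succ (succ (succ (succ (succ zero))))))
type:
  Vec (Eq Nat (succ (succ (succ (succ (succ zero))))) (succ (succ (succ (succ (succ zero)))))) zero
observation: the first redex contracted is a beta-redex; the normal form is reached in 3 normal-order steps.


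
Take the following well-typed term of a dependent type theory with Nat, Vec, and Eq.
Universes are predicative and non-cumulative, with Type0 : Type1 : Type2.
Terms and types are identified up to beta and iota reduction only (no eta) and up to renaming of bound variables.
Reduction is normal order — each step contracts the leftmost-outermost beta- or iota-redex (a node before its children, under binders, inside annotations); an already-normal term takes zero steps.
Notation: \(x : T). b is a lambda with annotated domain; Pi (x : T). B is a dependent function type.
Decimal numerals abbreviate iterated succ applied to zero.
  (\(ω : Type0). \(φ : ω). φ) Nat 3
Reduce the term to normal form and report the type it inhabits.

resulting normal form:
  3
the term's type:
  Nat
observation: normalization takes exactly 2 steps under the normal-order strategy.


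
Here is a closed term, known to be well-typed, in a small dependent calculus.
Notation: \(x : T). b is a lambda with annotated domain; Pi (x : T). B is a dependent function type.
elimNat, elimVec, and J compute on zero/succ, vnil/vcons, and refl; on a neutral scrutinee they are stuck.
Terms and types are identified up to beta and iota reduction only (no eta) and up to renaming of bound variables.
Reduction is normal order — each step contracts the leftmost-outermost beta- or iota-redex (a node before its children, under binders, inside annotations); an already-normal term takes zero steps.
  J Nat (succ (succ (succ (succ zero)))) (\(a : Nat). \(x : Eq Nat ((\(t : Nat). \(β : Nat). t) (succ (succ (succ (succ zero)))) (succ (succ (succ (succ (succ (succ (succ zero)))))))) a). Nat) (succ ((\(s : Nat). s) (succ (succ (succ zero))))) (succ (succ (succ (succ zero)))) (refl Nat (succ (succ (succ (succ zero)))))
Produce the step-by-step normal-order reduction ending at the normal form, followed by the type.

normal-order reduction sequence:
  J Nat (succ (succ (succ (succ zero)))) (\(a : Nat). \(x : Eq Nat ((\(t : Nat). \(β : Nat). t) (succ (succ (succ (succ zero)))) (succ (succ (succ (succ (succ (succ (succ zero)))))))) a). Nat) (succ ((\(s : Nat). s) (succ (succ (succ zero))))) (succ (succ (succ (succ zero)))) (refl Nat (succ (succ (succ (succ zero)))))
  ~> succ ((\(a : Nat). a) (succ (succ (succ zero))))
  ~> succ (succ (succ (succ zero)))
type:
  Nat


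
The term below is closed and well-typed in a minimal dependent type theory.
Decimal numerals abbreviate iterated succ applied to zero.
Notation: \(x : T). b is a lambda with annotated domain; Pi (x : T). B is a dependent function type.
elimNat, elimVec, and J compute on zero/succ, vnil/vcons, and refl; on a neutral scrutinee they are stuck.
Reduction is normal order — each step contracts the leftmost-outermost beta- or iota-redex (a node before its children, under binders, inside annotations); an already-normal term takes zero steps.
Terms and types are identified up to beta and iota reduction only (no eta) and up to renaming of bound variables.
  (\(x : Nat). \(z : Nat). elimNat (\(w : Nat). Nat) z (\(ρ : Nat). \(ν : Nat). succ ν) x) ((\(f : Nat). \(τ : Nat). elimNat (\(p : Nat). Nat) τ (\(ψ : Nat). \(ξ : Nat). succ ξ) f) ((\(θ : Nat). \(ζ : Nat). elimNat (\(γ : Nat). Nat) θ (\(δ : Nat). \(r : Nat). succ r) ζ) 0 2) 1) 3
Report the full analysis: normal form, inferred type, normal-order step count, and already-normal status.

reduced normal form:
  6
type:
  Nat
normal-order step count: 30
term was already normal: no
first contracted redex: a beta-redex


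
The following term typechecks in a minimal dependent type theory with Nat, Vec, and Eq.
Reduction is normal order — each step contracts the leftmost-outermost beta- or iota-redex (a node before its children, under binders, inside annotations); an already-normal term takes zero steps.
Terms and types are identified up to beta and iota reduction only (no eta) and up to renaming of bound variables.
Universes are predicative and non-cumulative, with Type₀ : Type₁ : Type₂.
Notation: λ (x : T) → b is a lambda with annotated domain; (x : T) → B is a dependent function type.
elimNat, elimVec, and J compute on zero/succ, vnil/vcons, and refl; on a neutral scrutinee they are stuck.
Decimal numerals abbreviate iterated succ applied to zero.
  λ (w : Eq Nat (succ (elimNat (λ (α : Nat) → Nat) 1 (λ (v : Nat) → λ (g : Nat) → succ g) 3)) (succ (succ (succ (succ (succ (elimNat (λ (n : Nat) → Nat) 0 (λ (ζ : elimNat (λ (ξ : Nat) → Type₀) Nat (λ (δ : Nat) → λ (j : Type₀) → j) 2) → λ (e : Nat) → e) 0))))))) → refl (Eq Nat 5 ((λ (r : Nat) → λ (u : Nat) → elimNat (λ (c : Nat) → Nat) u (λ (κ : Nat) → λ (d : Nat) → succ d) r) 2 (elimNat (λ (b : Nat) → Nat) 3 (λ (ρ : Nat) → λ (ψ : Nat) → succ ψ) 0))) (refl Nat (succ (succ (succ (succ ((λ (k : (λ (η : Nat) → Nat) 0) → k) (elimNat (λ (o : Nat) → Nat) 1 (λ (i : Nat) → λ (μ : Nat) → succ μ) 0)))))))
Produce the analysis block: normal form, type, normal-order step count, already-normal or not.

resulting normal form:
  λ (w : Eq Nat 5 5) → refl (Eq Nat 5 5) (refl Nat 5)
the term's type:
  (w : Eq Nat 5 5) → Eq (Eq Nat 5 5) (refl Nat 5) (refl Nat 5)
steps to reach normal form (normal order): 23
term was already normal: no
first contracted redex: an elimNat iota-redex


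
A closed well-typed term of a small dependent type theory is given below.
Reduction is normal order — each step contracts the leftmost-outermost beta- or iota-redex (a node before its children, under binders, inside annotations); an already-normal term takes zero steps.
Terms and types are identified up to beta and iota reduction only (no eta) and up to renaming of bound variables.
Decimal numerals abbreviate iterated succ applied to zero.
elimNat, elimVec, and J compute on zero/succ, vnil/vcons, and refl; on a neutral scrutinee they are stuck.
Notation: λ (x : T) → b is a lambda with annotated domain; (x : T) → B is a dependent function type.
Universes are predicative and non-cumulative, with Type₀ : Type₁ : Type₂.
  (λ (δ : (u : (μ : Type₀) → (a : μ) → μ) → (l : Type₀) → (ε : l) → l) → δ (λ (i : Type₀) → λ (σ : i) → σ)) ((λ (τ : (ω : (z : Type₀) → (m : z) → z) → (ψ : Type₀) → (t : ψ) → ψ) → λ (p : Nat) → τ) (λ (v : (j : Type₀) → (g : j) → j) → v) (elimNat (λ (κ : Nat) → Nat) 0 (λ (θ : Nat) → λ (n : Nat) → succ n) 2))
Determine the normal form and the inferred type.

normal form:
  λ (δ : Type₀) → λ (u : δ) → u
inferred type:
  (δ : Type₀) → (u : δ) → δ


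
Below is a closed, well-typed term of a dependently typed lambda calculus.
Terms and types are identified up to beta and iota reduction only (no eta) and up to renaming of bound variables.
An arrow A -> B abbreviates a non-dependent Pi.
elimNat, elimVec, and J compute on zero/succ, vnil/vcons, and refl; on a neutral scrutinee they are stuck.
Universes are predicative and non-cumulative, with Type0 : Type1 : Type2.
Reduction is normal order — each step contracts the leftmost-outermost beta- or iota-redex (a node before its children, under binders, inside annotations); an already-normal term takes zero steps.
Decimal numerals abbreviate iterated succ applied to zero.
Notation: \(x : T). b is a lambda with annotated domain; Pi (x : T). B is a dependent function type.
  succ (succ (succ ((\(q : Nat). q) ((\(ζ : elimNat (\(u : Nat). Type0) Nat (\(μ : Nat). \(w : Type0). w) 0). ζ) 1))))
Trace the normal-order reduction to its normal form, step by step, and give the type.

reduction (normal order):
  succ (succ (succ ((\(q : Nat). q) ((\(ζ : elimNat (\(u : Nat). Type0) Nat (\(μ : Nat). \(w : Type0). w) 0). ζ) 1))))
  ~> succ (succ (succ ((\(q : elimNat (\(ζ : Nat). Type0) Nat (\(u : Nat). \(μ : Type0). μ) 0). q) 1)))
  ~> 4
type:
  Nat
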